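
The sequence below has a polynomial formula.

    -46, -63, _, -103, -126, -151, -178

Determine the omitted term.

-82

Using the last 4 terms:
-23, -25, -27
-2, -2
Constant second difference = -2.
Extend backward: -23 + 2 = -21;  -103 + 21 = -82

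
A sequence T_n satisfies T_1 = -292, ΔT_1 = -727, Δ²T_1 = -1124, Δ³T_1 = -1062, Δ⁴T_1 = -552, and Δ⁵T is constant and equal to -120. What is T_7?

-51754

Build the table forward from the leading diagonal:
Δ⁵: -120  -120  -120  -120  -120  -120  -120
Δ⁴: -552  -672  -792  -912  -1032  -1152  -1272
Δ³: -1062  -1614  -2286  -3078  -3990  -5022  -6174
Δ²: -1124  -2186  -3800  -6086  -9164  -13154  -18176
Δ: -727  -1851  -4037  -7837  -13923  -23087  -36241
T: -292  -1019  -2870  -6907  -14744  -28667  -51754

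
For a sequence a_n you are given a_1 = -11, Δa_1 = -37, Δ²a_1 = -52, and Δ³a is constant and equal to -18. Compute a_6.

Build the table forward from the leading diagonal:
Δ³: -18, -18, -18, -18, -18, -18
Δ²: -52, -70, -88, -106, -124, -142
Δ: -37, -89, -159, -247, -353, -477
a: -11, -48, -137, -296, -543, -896

-896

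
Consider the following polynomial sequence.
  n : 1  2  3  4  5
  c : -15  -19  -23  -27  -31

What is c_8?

First differences: -4, -4, -4, -4
Constant first difference = -4, so extend:
-31 − 4 = -35
-35 − 4 = -39
-39 − 4 = -43

-43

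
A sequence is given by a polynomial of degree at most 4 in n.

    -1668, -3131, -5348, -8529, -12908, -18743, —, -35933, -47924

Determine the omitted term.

-26316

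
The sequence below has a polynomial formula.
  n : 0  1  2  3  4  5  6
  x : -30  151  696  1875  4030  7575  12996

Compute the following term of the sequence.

D1: 181 , 545 , 1179 , 2155 , 3545 , 5421
D2: 364 , 634 , 976 , 1390 , 1876
D3: 270 , 342 , 414 , 486
D4: 72 , 72 , 72
Fourth differences constant at 72.
486 + 72 = 558;  1876 + 558 = 2434;  5421 + 2434 = 7855;  12996 + 7855 = 20851

20851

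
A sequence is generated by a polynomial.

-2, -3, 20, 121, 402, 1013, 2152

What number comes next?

4065

-1, 23, 101, 281, 611, 1139
24, 78, 180, 330, 528
54, 102, 150, 198
48, 48, 48
Constant fourth difference = 48, so extend:
198 + 48 = 246;  528 + 246 = 774;  1139 + 774 = 1913;  2152 + 1913 = 4065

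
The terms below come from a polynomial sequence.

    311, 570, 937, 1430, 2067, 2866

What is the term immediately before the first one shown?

142

Δ: 259, 367, 493, 637, 799
Δ²: 108, 126, 144, 162
Δ³: 18, 18, 18
The third differences are constant at 18.
Work back: 108 − 18 = 90;  259 − 90 = 169;  311 − 169 = 142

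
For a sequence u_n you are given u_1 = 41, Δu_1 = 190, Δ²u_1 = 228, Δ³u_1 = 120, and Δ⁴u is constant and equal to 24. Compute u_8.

11199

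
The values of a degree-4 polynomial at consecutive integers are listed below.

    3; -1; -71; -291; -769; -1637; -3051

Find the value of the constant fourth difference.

-24

D1: -4, -70, -220, -478, -868, -1414
D2: -66, -150, -258, -390, -546
D3: -84, -108, -132, -156
D4: -24, -24, -24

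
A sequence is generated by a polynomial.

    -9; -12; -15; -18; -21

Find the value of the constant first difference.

-3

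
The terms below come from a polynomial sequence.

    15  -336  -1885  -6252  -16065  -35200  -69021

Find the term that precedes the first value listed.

20

D1: -351  -1549  -4367  -9813  -19135  -33821
D2: -1198  -2818  -5446  -9322  -14686
D3: -1620  -2628  -3876  -5364
D4: -1008  -1248  -1488
D5: -240  -240
The fifth differences are constant at -240.
Work back: -1008 + 240 = -768;  -1620 + 768 = -852;  -1198 + 852 = -346;  -351 + 346 = -5;  15 + 5 = 20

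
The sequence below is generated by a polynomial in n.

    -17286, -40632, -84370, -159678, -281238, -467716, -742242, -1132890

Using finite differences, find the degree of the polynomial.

D1: -23346, -43738, -75308, -121560, -186478, -274526, -390648
D2: -20392, -31570, -46252, -64918, -88048, -116122
D3: -11178, -14682, -18666, -23130, -28074
D4: -3504, -3984, -4464, -4944
D5: -480, -480, -480
The fifth differences are constant, so the polynomial has degree 5.

5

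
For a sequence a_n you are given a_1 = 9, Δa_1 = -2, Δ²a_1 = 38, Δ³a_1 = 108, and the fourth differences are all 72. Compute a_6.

Build the table forward from the leading diagonal:
Fourth differences: 72  72  72  72  72  72
Third differences: 108  180  252  324  396  468
Second differences: 38  146  326  578  902  1298
First differences: -2  36  182  508  1086  1988
a: 9  7  43  225  733  1819

1819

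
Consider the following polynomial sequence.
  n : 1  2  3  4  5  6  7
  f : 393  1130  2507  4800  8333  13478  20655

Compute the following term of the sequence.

30332

737, 1377, 2293, 3533, 5145, 7177
640, 916, 1240, 1612, 2032
276, 324, 372, 420
48, 48, 48
The fourth differences are constant (48).
420 + 48 = 468;  2032 + 468 = 2500;  7177 + 2500 = 9677;  20655 + 9677 = 30332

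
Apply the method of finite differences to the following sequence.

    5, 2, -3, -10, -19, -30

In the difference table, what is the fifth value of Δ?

-11

First differences: -3, -5, -7, -9, -11
Second differences: -2, -2, -2, -2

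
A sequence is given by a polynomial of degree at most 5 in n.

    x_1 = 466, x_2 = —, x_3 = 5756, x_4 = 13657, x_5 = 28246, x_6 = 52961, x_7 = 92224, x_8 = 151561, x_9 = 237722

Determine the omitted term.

1969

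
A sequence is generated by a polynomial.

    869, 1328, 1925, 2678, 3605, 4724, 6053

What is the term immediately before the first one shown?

First differences: 459, 597, 753, 927, 1119, 1329
Second differences: 138, 156, 174, 192, 210
Third differences: 18, 18, 18, 18
The third differences are constant at 18.
Work back: 138 − 18 = 120;  459 − 120 = 339;  869 − 339 = 530

530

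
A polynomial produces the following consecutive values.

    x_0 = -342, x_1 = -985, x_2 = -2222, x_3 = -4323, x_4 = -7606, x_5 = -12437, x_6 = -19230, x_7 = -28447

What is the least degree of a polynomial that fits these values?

4

First differences: -643, -1237, -2101, -3283, -4831, -6793, -9217
Second differences: -594, -864, -1182, -1548, -1962, -2424
Third differences: -270, -318, -366, -414, -462
Fourth differences: -48, -48, -48, -48
The fourth differences are constant, so the polynomial has degree 4.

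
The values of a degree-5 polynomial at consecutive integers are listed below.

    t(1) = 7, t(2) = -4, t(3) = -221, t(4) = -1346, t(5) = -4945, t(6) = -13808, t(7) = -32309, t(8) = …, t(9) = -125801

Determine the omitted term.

Using the first 7 terms:
D1: -11  -217  -1125  -3599  -8863  -18501
D2: -206  -908  -2474  -5264  -9638
D3: -702  -1566  -2790  -4374
D4: -864  -1224  -1584
D5: -360  -360
Constant fifth difference = -360.
Extend forward: -1584 − 360 = -1944;  -4374 − 1944 = -6318;  -9638 − 6318 = -15956;  -18501 − 15956 = -34457;  -32309 − 34457 = -66766

-66766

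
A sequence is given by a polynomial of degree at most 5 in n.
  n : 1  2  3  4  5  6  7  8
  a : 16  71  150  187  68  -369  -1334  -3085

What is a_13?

Δ: 55, 79, 37, -119, -437, -965, -1751
Δ²: 24, -42, -156, -318, -528, -786
Δ³: -66, -114, -162, -210, -258
Δ⁴: -48, -48, -48, -48
Constant fourth difference = -48, so extend:
-258 − 48 = -306;  -786 − 306 = -1092;  -1751 − 1092 = -2843;  -3085 − 2843 = -5928
-306 − 48 = -354;  -1092 − 354 = -1446;  -2843 − 1446 = -4289;  -5928 − 4289 = -10217
-354 − 48 = -402;  -1446 − 402 = -1848;  -4289 − 1848 = -6137;  -10217 − 6137 = -16354
-402 − 48 = -450;  -1848 − 450 = -2298;  -6137 − 2298 = -8435;  -16354 − 8435 = -24789
-450 − 48 = -498;  -2298 − 498 = -2796;  -8435 − 2796 = -11231;  -24789 − 11231 = -36020

-36020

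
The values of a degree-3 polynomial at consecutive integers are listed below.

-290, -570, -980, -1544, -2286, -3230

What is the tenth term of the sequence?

-280, -410, -564, -742, -944
-130, -154, -178, -202
-24, -24, -24
Third differences constant at -24.
-202 − 24 = -226;  -944 − 226 = -1170;  -3230 − 1170 = -4400
-226 − 24 = -250;  -1170 − 250 = -1420;  -4400 − 1420 = -5820
-250 − 24 = -274;  -1420 − 274 = -1694;  -5820 − 1694 = -7514
-274 − 24 = -298;  -1694 − 298 = -1992;  -7514 − 1992 = -9506

-9506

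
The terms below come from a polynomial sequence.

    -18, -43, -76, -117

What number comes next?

-166

First differences: -25, -33, -41
Second differences: -8, -8
Second differences constant at -8.
-41 − 8 = -49;  -117 − 49 = -166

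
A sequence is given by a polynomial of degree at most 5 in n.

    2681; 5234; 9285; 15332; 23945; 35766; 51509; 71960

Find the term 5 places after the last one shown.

Δ: 2553  4051  6047  8613  11821  15743  20451
Δ²: 1498  1996  2566  3208  3922  4708
Δ³: 498  570  642  714  786
Δ⁴: 72  72  72  72
The fourth differences are constant (72).
786 + 72 = 858;  4708 + 858 = 5566;  20451 + 5566 = 26017;  71960 + 26017 = 97977
858 + 72 = 930;  5566 + 930 = 6496;  26017 + 6496 = 32513;  97977 + 32513 = 130490
930 + 72 = 1002;  6496 + 1002 = 7498;  32513 + 7498 = 40011;  130490 + 40011 = 170501
1002 + 72 = 1074;  7498 + 1074 = 8572;  40011 + 8572 = 48583;  170501 + 48583 = 219084
1074 + 72 = 1146;  8572 + 1146 = 9718;  48583 + 9718 = 58301;  219084 + 58301 = 277385

277385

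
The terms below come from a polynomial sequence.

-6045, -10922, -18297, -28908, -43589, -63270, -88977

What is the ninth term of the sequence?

-163053

D1: -4877, -7375, -10611, -14681, -19681, -25707
D2: -2498, -3236, -4070, -5000, -6026
D3: -738, -834, -930, -1026
D4: -96, -96, -96
Constant fourth difference = -96, so extend:
-1026 − 96 = -1122;  -6026 − 1122 = -7148;  -25707 − 7148 = -32855;  -88977 − 32855 = -121832
-1122 − 96 = -1218;  -7148 − 1218 = -8366;  -32855 − 8366 = -41221;  -121832 − 41221 = -163053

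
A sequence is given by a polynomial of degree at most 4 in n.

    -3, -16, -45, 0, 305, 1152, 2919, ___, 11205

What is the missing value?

Using the first 7 terms:
-13, -29, 45, 305, 847, 1767
-16, 74, 260, 542, 920
90, 186, 282, 378
96, 96, 96
Constant fourth difference = 96.
Extend forward: 378 + 96 = 474;  920 + 474 = 1394;  1767 + 1394 = 3161;  2919 + 3161 = 6080

6080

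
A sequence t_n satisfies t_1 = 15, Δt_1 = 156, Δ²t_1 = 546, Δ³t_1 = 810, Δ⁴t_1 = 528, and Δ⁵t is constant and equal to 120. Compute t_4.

Build the table forward from the leading diagonal:
Fifth differences: 120  120  120  120
Fourth differences: 528  648  768  888
Third differences: 810  1338  1986  2754
Second differences: 546  1356  2694  4680
First differences: 156  702  2058  4752
t: 15  171  873  2931

2931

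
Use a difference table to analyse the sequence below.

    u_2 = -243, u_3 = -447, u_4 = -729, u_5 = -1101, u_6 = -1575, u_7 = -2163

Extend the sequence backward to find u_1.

D1: -204, -282, -372, -474, -588
D2: -78, -90, -102, -114
D3: -12, -12, -12
The third differences are constant at -12.
Work back: -78 + 12 = -66;  -204 + 66 = -138;  -243 + 138 = -105

-105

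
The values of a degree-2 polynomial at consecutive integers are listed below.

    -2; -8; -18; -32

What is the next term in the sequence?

-50

-6, -10, -14
-4, -4
Constant second difference = -4, so extend:
-14 − 4 = -18;  -32 − 18 = -50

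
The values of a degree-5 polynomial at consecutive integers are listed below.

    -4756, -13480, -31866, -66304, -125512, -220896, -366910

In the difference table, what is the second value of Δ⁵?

-360

Δ: -8724, -18386, -34438, -59208, -95384, -146014
Δ²: -9662, -16052, -24770, -36176, -50630
Δ³: -6390, -8718, -11406, -14454
Δ⁴: -2328, -2688, -3048
Δ⁵: -360, -360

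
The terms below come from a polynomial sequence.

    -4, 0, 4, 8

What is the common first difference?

4

Δ: 4, 4, 4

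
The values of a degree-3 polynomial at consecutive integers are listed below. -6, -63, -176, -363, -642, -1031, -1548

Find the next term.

-2211

D1: -57 , -113 , -187 , -279 , -389 , -517
D2: -56 , -74 , -92 , -110 , -128
D3: -18 , -18 , -18 , -18
Third differences constant at -18.
-128 − 18 = -146;  -517 − 146 = -663;  -1548 − 663 = -2211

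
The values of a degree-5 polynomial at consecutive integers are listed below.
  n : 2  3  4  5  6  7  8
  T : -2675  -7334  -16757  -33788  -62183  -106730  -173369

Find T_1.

-728

-4659  -9423  -17031  -28395  -44547  -66639
-4764  -7608  -11364  -16152  -22092
-2844  -3756  -4788  -5940
-912  -1032  -1152
-120  -120
The fifth differences are constant at -120.
Work back: -912 + 120 = -792;  -2844 + 792 = -2052;  -4764 + 2052 = -2712;  -4659 + 2712 = -1947;  -2675 + 1947 = -728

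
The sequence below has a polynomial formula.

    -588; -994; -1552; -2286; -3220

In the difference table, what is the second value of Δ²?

D1: -406, -558, -734, -934
D2: -152, -176, -200
D3: -24, -24

-176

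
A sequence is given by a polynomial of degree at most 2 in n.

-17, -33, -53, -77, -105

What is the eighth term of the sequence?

D1: -16  -20  -24  -28
D2: -4  -4  -4
Constant second difference = -4, so extend:
-28 − 4 = -32;  -105 − 32 = -137
-32 − 4 = -36;  -137 − 36 = -173
-36 − 4 = -40;  -173 − 40 = -213

-213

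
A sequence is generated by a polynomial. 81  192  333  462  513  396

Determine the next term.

-3

111 , 141 , 129 , 51 , -117
30 , -12 , -78 , -168
-42 , -66 , -90
-24 , -24
The fourth differences are constant (-24).
-90 − 24 = -114;  -168 − 114 = -282;  -117 − 282 = -399;  396 − 399 = -3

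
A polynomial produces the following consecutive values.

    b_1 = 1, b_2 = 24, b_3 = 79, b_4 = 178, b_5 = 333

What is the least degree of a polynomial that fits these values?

D1: 23, 55, 99, 155
D2: 32, 44, 56
D3: 12, 12
The third differences are constant, so the polynomial has degree 3.

3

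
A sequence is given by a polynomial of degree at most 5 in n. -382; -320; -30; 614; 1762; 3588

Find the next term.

6290

D1: 62  290  644  1148  1826
D2: 228  354  504  678
D3: 126  150  174
D4: 24  24
Fourth differences constant at 24.
174 + 24 = 198;  678 + 198 = 876;  1826 + 876 = 2702;  3588 + 2702 = 6290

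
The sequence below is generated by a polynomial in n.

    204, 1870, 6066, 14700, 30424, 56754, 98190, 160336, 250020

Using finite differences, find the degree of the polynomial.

5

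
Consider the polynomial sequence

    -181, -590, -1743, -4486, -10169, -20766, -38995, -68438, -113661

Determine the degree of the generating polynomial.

First differences: -409, -1153, -2743, -5683, -10597, -18229, -29443, -45223
Second differences: -744, -1590, -2940, -4914, -7632, -11214, -15780
Third differences: -846, -1350, -1974, -2718, -3582, -4566
Fourth differences: -504, -624, -744, -864, -984
Fifth differences: -120, -120, -120, -120
The fifth differences are constant, so the polynomial has degree 5.

5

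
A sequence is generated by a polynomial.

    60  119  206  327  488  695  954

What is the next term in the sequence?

Δ: 59, 87, 121, 161, 207, 259
Δ²: 28, 34, 40, 46, 52
Δ³: 6, 6, 6, 6
Constant third difference = 6, so extend:
52 + 6 = 58;  259 + 58 = 317;  954 + 317 = 1271

1271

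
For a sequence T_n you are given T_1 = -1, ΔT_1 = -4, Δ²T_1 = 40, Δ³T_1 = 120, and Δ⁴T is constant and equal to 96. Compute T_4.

Build the table forward from the leading diagonal:
Fourth differences: 96, 96, 96, 96
Third differences: 120, 216, 312, 408
Second differences: 40, 160, 376, 688
First differences: -4, 36, 196, 572
T: -1, -5, 31, 227

227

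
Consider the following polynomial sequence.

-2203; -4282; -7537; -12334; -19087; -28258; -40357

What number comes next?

-55942

First differences: -2079 , -3255 , -4797 , -6753 , -9171 , -12099
Second differences: -1176 , -1542 , -1956 , -2418 , -2928
Third differences: -366 , -414 , -462 , -510
Fourth differences: -48 , -48 , -48
The fourth differences are constant (-48).
-510 − 48 = -558;  -2928 − 558 = -3486;  -12099 − 3486 = -15585;  -40357 − 15585 = -55942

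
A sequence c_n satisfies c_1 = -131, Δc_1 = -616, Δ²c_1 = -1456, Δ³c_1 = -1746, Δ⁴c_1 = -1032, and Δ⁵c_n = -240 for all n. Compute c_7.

Build the table forward from the leading diagonal:
Δ⁵: -240, -240, -240, -240, -240, -240, -240
Δ⁴: -1032, -1272, -1512, -1752, -1992, -2232, -2472
Δ³: -1746, -2778, -4050, -5562, -7314, -9306, -11538
Δ²: -1456, -3202, -5980, -10030, -15592, -22906, -32212
Δ: -616, -2072, -5274, -11254, -21284, -36876, -59782
c: -131, -747, -2819, -8093, -19347, -40631, -77507

-77507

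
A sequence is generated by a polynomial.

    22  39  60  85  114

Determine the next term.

First differences: 17 , 21 , 25 , 29
Second differences: 4 , 4 , 4
The second differences are constant (4).
29 + 4 = 33;  114 + 33 = 147

147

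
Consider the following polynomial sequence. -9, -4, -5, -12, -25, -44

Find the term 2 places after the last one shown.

D1: 5  -1  -7  -13  -19
D2: -6  -6  -6  -6
Constant second difference = -6, so extend:
-19 − 6 = -25;  -44 − 25 = -69
-25 − 6 = -31;  -69 − 31 = -100

-100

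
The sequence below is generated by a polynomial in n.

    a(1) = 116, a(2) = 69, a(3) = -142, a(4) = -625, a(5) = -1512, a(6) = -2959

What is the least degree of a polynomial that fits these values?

4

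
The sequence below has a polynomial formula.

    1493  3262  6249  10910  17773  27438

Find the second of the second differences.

1674

D1: 1769, 2987, 4661, 6863, 9665
D2: 1218, 1674, 2202, 2802
D3: 456, 528, 600
D4: 72, 72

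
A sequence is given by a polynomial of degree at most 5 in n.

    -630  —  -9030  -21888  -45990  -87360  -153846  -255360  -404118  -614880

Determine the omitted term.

-2976

Using the last 8 terms:
D1: -12858, -24102, -41370, -66486, -101514, -148758, -210762
D2: -11244, -17268, -25116, -35028, -47244, -62004
D3: -6024, -7848, -9912, -12216, -14760
D4: -1824, -2064, -2304, -2544
D5: -240, -240, -240
Constant fifth difference = -240.
Extend backward: -1824 + 240 = -1584;  -6024 + 1584 = -4440;  -11244 + 4440 = -6804;  -12858 + 6804 = -6054;  -9030 + 6054 = -2976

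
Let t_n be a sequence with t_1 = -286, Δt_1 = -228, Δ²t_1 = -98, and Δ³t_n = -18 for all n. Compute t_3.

-840

Build the table forward from the leading diagonal:
D3: -18  -18  -18
D2: -98  -116  -134
D1: -228  -326  -442
t: -286  -514  -840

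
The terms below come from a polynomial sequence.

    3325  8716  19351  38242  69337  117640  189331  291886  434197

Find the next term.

626692

5391 , 10635 , 18891 , 31095 , 48303 , 71691 , 102555 , 142311
5244 , 8256 , 12204 , 17208 , 23388 , 30864 , 39756
3012 , 3948 , 5004 , 6180 , 7476 , 8892
936 , 1056 , 1176 , 1296 , 1416
120 , 120 , 120 , 120
Fifth differences constant at 120.
1416 + 120 = 1536;  8892 + 1536 = 10428;  39756 + 10428 = 50184;  142311 + 50184 = 192495;  434197 + 192495 = 626692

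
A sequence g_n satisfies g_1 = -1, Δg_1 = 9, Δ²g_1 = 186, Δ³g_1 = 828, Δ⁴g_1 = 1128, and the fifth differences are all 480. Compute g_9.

157487

Build the table forward from the leading diagonal:
Δ⁵: 480  480  480  480  480  480  480  480  480
Δ⁴: 1128  1608  2088  2568  3048  3528  4008  4488  4968
Δ³: 828  1956  3564  5652  8220  11268  14796  18804  23292
Δ²: 186  1014  2970  6534  12186  20406  31674  46470  65274
Δ: 9  195  1209  4179  10713  22899  43305  74979  121449
g: -1  8  203  1412  5591  16304  39203  82508  157487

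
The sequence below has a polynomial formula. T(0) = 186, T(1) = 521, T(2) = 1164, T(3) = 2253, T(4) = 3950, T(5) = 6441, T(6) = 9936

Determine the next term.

14669

First differences: 335  643  1089  1697  2491  3495
Second differences: 308  446  608  794  1004
Third differences: 138  162  186  210
Fourth differences: 24  24  24
The fourth differences are constant (24).
210 + 24 = 234;  1004 + 234 = 1238;  3495 + 1238 = 4733;  9936 + 4733 = 14669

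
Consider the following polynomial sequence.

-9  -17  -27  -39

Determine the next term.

-8, -10, -12
-2, -2
The second differences are constant (-2).
-12 − 2 = -14;  -39 − 14 = -53

-53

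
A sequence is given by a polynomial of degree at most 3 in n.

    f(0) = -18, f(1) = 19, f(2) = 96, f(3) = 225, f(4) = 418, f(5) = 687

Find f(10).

3592

D1: 37, 77, 129, 193, 269
D2: 40, 52, 64, 76
D3: 12, 12, 12
Constant third difference = 12, so extend:
76 + 12 = 88;  269 + 88 = 357;  687 + 357 = 1044
88 + 12 = 100;  357 + 100 = 457;  1044 + 457 = 1501
100 + 12 = 112;  457 + 112 = 569;  1501 + 569 = 2070
112 + 12 = 124;  569 + 124 = 693;  2070 + 693 = 2763
124 + 12 = 136;  693 + 136 = 829;  2763 + 829 = 3592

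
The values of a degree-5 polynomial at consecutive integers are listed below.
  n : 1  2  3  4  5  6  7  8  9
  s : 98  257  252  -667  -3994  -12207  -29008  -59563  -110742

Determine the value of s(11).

159, -5, -919, -3327, -8213, -16801, -30555, -51179
-164, -914, -2408, -4886, -8588, -13754, -20624
-750, -1494, -2478, -3702, -5166, -6870
-744, -984, -1224, -1464, -1704
-240, -240, -240, -240
The fifth differences are constant (-240).
-1704 − 240 = -1944;  -6870 − 1944 = -8814;  -20624 − 8814 = -29438;  -51179 − 29438 = -80617;  -110742 − 80617 = -191359
-1944 − 240 = -2184;  -8814 − 2184 = -10998;  -29438 − 10998 = -40436;  -80617 − 40436 = -121053;  -191359 − 121053 = -312412

-312412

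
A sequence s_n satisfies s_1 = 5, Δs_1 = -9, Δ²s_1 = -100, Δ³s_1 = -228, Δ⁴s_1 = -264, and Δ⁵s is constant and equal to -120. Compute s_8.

-21898

Build the table forward from the leading diagonal:
Fifth differences: -120, -120, -120, -120, -120, -120, -120, -120
Fourth differences: -264, -384, -504, -624, -744, -864, -984, -1104
Third differences: -228, -492, -876, -1380, -2004, -2748, -3612, -4596
Second differences: -100, -328, -820, -1696, -3076, -5080, -7828, -11440
First differences: -9, -109, -437, -1257, -2953, -6029, -11109, -18937
s: 5, -4, -113, -550, -1807, -4760, -10789, -21898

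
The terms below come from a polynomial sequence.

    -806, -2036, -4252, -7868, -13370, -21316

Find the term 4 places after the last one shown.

-91220

-1230, -2216, -3616, -5502, -7946
-986, -1400, -1886, -2444
-414, -486, -558
-72, -72
The fourth differences are constant (-72).
-558 − 72 = -630;  -2444 − 630 = -3074;  -7946 − 3074 = -11020;  -21316 − 11020 = -32336
-630 − 72 = -702;  -3074 − 702 = -3776;  -11020 − 3776 = -14796;  -32336 − 14796 = -47132
-702 − 72 = -774;  -3776 − 774 = -4550;  -14796 − 4550 = -19346;  -47132 − 19346 = -66478
-774 − 72 = -846;  -4550 − 846 = -5396;  -19346 − 5396 = -24742;  -66478 − 24742 = -91220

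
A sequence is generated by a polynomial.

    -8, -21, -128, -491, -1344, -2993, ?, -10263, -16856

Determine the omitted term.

Using the first 6 terms:
D1: -13, -107, -363, -853, -1649
D2: -94, -256, -490, -796
D3: -162, -234, -306
D4: -72, -72
Constant fourth difference = -72.
Extend forward: -306 − 72 = -378;  -796 − 378 = -1174;  -1649 − 1174 = -2823;  -2993 − 2823 = -5816

-5816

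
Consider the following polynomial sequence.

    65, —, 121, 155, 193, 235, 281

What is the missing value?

Using the last 5 terms:
Δ: 34  38  42  46
Δ²: 4  4  4
Constant second difference = 4.
Extend backward: 34 − 4 = 30;  121 − 30 = 91

91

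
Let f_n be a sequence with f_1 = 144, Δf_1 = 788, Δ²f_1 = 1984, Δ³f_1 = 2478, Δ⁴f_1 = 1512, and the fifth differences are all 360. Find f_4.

Build the table forward from the leading diagonal:
D5: 360  360  360  360
D4: 1512  1872  2232  2592
D3: 2478  3990  5862  8094
D2: 1984  4462  8452  14314
D1: 788  2772  7234  15686
f: 144  932  3704  10938

10938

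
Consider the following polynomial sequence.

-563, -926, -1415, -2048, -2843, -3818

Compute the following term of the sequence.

Δ: -363 , -489 , -633 , -795 , -975
Δ²: -126 , -144 , -162 , -180
Δ³: -18 , -18 , -18
Third differences constant at -18.
-180 − 18 = -198;  -975 − 198 = -1173;  -3818 − 1173 = -4991

-4991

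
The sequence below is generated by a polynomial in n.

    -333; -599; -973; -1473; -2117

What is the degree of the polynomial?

Δ: -266, -374, -500, -644
Δ²: -108, -126, -144
Δ³: -18, -18
The third differences are constant, so the polynomial has degree 3.

3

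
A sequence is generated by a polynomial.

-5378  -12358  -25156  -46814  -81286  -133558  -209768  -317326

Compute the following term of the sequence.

-6980 , -12798 , -21658 , -34472 , -52272 , -76210 , -107558
-5818 , -8860 , -12814 , -17800 , -23938 , -31348
-3042 , -3954 , -4986 , -6138 , -7410
-912 , -1032 , -1152 , -1272
-120 , -120 , -120
The fifth differences are constant (-120).
-1272 − 120 = -1392;  -7410 − 1392 = -8802;  -31348 − 8802 = -40150;  -107558 − 40150 = -147708;  -317326 − 147708 = -465034

-465034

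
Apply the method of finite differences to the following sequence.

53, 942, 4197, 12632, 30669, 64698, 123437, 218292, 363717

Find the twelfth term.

D1: 889, 3255, 8435, 18037, 34029, 58739, 94855, 145425
D2: 2366, 5180, 9602, 15992, 24710, 36116, 50570
D3: 2814, 4422, 6390, 8718, 11406, 14454
D4: 1608, 1968, 2328, 2688, 3048
D5: 360, 360, 360, 360
Fifth differences constant at 360.
3048 + 360 = 3408;  14454 + 3408 = 17862;  50570 + 17862 = 68432;  145425 + 68432 = 213857;  363717 + 213857 = 577574
3408 + 360 = 3768;  17862 + 3768 = 21630;  68432 + 21630 = 90062;  213857 + 90062 = 303919;  577574 + 303919 = 881493
3768 + 360 = 4128;  21630 + 4128 = 25758;  90062 + 25758 = 115820;  303919 + 115820 = 419739;  881493 + 419739 = 1301232

1301232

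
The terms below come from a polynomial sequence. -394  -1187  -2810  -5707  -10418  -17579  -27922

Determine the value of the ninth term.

First differences: -793 , -1623 , -2897 , -4711 , -7161 , -10343
Second differences: -830 , -1274 , -1814 , -2450 , -3182
Third differences: -444 , -540 , -636 , -732
Fourth differences: -96 , -96 , -96
Fourth differences constant at -96.
-732 − 96 = -828;  -3182 − 828 = -4010;  -10343 − 4010 = -14353;  -27922 − 14353 = -42275
-828 − 96 = -924;  -4010 − 924 = -4934;  -14353 − 4934 = -19287;  -42275 − 19287 = -61562

-61562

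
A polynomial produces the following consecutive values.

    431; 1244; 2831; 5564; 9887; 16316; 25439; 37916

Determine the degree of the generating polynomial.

813, 1587, 2733, 4323, 6429, 9123, 12477
774, 1146, 1590, 2106, 2694, 3354
372, 444, 516, 588, 660
72, 72, 72, 72
The fourth differences are constant, so the polynomial has degree 4.

4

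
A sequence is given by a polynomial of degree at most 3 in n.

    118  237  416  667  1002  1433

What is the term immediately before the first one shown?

47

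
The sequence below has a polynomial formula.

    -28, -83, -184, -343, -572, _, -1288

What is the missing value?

Using the first 5 terms:
-55  -101  -159  -229
-46  -58  -70
-12  -12
Constant third difference = -12.
Extend forward: -70 − 12 = -82;  -229 − 82 = -311;  -572 − 311 = -883

-883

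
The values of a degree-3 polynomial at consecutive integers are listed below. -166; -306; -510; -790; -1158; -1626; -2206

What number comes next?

D1: -140, -204, -280, -368, -468, -580
D2: -64, -76, -88, -100, -112
D3: -12, -12, -12, -12
Constant third difference = -12, so extend:
-112 − 12 = -124;  -580 − 124 = -704;  -2206 − 704 = -2910

-2910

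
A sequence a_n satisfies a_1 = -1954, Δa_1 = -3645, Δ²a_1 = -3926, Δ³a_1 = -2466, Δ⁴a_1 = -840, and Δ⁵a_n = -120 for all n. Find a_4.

-27133

Build the table forward from the leading diagonal:
D5: -120  -120  -120  -120
D4: -840  -960  -1080  -1200
D3: -2466  -3306  -4266  -5346
D2: -3926  -6392  -9698  -13964
D1: -3645  -7571  -13963  -23661
a: -1954  -5599  -13170  -27133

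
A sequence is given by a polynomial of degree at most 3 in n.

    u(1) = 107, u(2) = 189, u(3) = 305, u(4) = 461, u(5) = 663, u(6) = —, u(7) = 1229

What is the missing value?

917

Using the first 5 terms:
First differences: 82, 116, 156, 202
Second differences: 34, 40, 46
Third differences: 6, 6
Constant third difference = 6.
Extend forward: 46 + 6 = 52;  202 + 52 = 254;  663 + 254 = 917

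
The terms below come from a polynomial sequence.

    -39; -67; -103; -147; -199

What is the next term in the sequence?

-259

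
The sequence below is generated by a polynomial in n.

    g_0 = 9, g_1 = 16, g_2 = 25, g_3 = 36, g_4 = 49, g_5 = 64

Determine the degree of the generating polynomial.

2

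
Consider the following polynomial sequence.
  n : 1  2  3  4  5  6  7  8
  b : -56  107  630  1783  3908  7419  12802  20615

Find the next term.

31488

Δ: 163 , 523 , 1153 , 2125 , 3511 , 5383 , 7813
Δ²: 360 , 630 , 972 , 1386 , 1872 , 2430
Δ³: 270 , 342 , 414 , 486 , 558
Δ⁴: 72 , 72 , 72 , 72
Fourth differences constant at 72.
558 + 72 = 630;  2430 + 630 = 3060;  7813 + 3060 = 10873;  20615 + 10873 = 31488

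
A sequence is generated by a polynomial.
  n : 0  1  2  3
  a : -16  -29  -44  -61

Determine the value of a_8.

Δ: -13 , -15 , -17
Δ²: -2 , -2
Constant second difference = -2, so extend:
-17 − 2 = -19;  -61 − 19 = -80
-19 − 2 = -21;  -80 − 21 = -101
-21 − 2 = -23;  -101 − 23 = -124
-23 − 2 = -25;  -124 − 25 = -149
-25 − 2 = -27;  -149 − 27 = -176

-176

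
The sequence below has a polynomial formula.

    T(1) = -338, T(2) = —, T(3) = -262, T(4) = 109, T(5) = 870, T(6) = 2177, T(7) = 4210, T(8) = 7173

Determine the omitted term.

-375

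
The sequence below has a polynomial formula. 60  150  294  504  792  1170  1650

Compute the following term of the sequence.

2244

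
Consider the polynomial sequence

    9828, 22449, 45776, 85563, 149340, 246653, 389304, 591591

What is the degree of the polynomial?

Δ: 12621, 23327, 39787, 63777, 97313, 142651, 202287
Δ²: 10706, 16460, 23990, 33536, 45338, 59636
Δ³: 5754, 7530, 9546, 11802, 14298
Δ⁴: 1776, 2016, 2256, 2496
Δ⁵: 240, 240, 240
The fifth differences are constant, so the polynomial has degree 5.

5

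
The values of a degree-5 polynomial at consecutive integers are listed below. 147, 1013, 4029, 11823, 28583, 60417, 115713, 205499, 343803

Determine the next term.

548013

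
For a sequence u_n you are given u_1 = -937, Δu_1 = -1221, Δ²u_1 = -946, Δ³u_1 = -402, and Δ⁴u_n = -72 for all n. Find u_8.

Build the table forward from the leading diagonal:
D4: -72, -72, -72, -72, -72, -72, -72, -72
D3: -402, -474, -546, -618, -690, -762, -834, -906
D2: -946, -1348, -1822, -2368, -2986, -3676, -4438, -5272
D1: -1221, -2167, -3515, -5337, -7705, -10691, -14367, -18805
u: -937, -2158, -4325, -7840, -13177, -20882, -31573, -45940

-45940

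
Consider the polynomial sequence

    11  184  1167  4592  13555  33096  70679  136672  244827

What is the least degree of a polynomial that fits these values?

5

173, 983, 3425, 8963, 19541, 37583, 65993, 108155
810, 2442, 5538, 10578, 18042, 28410, 42162
1632, 3096, 5040, 7464, 10368, 13752
1464, 1944, 2424, 2904, 3384
480, 480, 480, 480
The fifth differences are constant, so the polynomial has degree 5.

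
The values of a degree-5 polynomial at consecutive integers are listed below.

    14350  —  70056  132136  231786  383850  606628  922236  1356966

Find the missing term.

Using the last 7 terms:
First differences: 62080  99650  152064  222778  315608  434730
Second differences: 37570  52414  70714  92830  119122
Third differences: 14844  18300  22116  26292
Fourth differences: 3456  3816  4176
Fifth differences: 360  360
Constant fifth difference = 360.
Extend backward: 3456 − 360 = 3096;  14844 − 3096 = 11748;  37570 − 11748 = 25822;  62080 − 25822 = 36258;  70056 − 36258 = 33798

33798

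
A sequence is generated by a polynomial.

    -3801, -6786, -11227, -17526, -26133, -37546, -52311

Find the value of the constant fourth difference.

-48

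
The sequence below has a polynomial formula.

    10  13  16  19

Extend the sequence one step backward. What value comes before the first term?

7

First differences: 3  3  3
The first differences are constant at 3.
Work back: 10 − 3 = 7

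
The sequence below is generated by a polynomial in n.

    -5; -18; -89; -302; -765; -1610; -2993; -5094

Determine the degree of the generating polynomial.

-13, -71, -213, -463, -845, -1383, -2101
-58, -142, -250, -382, -538, -718
-84, -108, -132, -156, -180
-24, -24, -24, -24
The fourth differences are constant, so the polynomial has degree 4.

4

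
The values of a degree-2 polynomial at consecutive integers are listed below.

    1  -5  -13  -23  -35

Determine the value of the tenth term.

-125

-6, -8, -10, -12
-2, -2, -2
Constant second difference = -2, so extend:
-12 − 2 = -14;  -35 − 14 = -49
-14 − 2 = -16;  -49 − 16 = -65
-16 − 2 = -18;  -65 − 18 = -83
-18 − 2 = -20;  -83 − 20 = -103
-20 − 2 = -22;  -103 − 22 = -125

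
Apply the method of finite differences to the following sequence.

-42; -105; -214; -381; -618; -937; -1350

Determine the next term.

First differences: -63, -109, -167, -237, -319, -413
Second differences: -46, -58, -70, -82, -94
Third differences: -12, -12, -12, -12
Third differences constant at -12.
-94 − 12 = -106;  -413 − 106 = -519;  -1350 − 519 = -1869

-1869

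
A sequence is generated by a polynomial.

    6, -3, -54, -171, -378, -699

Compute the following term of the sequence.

-1158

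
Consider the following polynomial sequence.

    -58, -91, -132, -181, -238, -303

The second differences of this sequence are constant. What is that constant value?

-8

D1: -33, -41, -49, -57, -65
D2: -8, -8, -8, -8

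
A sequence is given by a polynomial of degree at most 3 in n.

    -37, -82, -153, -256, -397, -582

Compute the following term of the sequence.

-817

First differences: -45  -71  -103  -141  -185
Second differences: -26  -32  -38  -44
Third differences: -6  -6  -6
The third differences are constant (-6).
-44 − 6 = -50;  -185 − 50 = -235;  -582 − 235 = -817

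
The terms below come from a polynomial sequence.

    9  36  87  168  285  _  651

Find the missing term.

444

Using the first 5 terms:
D1: 27  51  81  117
D2: 24  30  36
D3: 6  6
Constant third difference = 6.
Extend forward: 36 + 6 = 42;  117 + 42 = 159;  285 + 159 = 444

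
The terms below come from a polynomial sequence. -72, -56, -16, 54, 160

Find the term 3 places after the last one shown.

First differences: 16 , 40 , 70 , 106
Second differences: 24 , 30 , 36
Third differences: 6 , 6
Constant third difference = 6, so extend:
36 + 6 = 42;  106 + 42 = 148;  160 + 148 = 308
42 + 6 = 48;  148 + 48 = 196;  308 + 196 = 504
48 + 6 = 54;  196 + 54 = 250;  504 + 250 = 754

754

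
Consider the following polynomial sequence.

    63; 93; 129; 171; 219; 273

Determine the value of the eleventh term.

30 , 36 , 42 , 48 , 54
6 , 6 , 6 , 6
Second differences constant at 6.
54 + 6 = 60;  273 + 60 = 333
60 + 6 = 66;  333 + 66 = 399
66 + 6 = 72;  399 + 72 = 471
72 + 6 = 78;  471 + 78 = 549
78 + 6 = 84;  549 + 84 = 633

633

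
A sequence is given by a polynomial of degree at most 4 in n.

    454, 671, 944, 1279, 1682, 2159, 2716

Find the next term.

3359

First differences: 217, 273, 335, 403, 477, 557
Second differences: 56, 62, 68, 74, 80
Third differences: 6, 6, 6, 6
Third differences constant at 6.
80 + 6 = 86;  557 + 86 = 643;  2716 + 643 = 3359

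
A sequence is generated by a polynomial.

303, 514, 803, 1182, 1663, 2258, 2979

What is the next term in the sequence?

3838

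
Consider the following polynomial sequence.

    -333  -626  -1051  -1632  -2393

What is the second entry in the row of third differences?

First differences: -293, -425, -581, -761
Second differences: -132, -156, -180
Third differences: -24, -24

-24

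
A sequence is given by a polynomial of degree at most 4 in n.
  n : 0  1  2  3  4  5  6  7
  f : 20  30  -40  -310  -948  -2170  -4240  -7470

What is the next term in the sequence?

-12220

10  -70  -270  -638  -1222  -2070  -3230
-80  -200  -368  -584  -848  -1160
-120  -168  -216  -264  -312
-48  -48  -48  -48
Constant fourth difference = -48, so extend:
-312 − 48 = -360;  -1160 − 360 = -1520;  -3230 − 1520 = -4750;  -7470 − 4750 = -12220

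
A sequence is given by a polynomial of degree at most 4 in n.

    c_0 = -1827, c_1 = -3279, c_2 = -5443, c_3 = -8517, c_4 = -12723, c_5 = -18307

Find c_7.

-34713

-1452  -2164  -3074  -4206  -5584
-712  -910  -1132  -1378
-198  -222  -246
-24  -24
Fourth differences constant at -24.
-246 − 24 = -270;  -1378 − 270 = -1648;  -5584 − 1648 = -7232;  -18307 − 7232 = -25539
-270 − 24 = -294;  -1648 − 294 = -1942;  -7232 − 1942 = -9174;  -25539 − 9174 = -34713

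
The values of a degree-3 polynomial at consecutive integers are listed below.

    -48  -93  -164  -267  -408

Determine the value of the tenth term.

D1: -45  -71  -103  -141
D2: -26  -32  -38
D3: -6  -6
Constant third difference = -6, so extend:
-38 − 6 = -44;  -141 − 44 = -185;  -408 − 185 = -593
-44 − 6 = -50;  -185 − 50 = -235;  -593 − 235 = -828
-50 − 6 = -56;  -235 − 56 = -291;  -828 − 291 = -1119
-56 − 6 = -62;  -291 − 62 = -353;  -1119 − 353 = -1472
-62 − 6 = -68;  -353 − 68 = -421;  -1472 − 421 = -1893

-1893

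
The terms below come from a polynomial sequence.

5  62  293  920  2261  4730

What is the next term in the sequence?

8837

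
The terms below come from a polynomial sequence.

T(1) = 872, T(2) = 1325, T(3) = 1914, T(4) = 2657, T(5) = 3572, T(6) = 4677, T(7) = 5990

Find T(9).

9312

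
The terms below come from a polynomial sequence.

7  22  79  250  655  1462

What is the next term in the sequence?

2887

Δ: 15 , 57 , 171 , 405 , 807
Δ²: 42 , 114 , 234 , 402
Δ³: 72 , 120 , 168
Δ⁴: 48 , 48
Constant fourth difference = 48, so extend:
168 + 48 = 216;  402 + 216 = 618;  807 + 618 = 1425;  1462 + 1425 = 2887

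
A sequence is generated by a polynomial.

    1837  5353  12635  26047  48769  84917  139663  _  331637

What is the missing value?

219355

Using the first 7 terms:
3516, 7282, 13412, 22722, 36148, 54746
3766, 6130, 9310, 13426, 18598
2364, 3180, 4116, 5172
816, 936, 1056
120, 120
Constant fifth difference = 120.
Extend forward: 1056 + 120 = 1176;  5172 + 1176 = 6348;  18598 + 6348 = 24946;  54746 + 24946 = 79692;  139663 + 79692 = 219355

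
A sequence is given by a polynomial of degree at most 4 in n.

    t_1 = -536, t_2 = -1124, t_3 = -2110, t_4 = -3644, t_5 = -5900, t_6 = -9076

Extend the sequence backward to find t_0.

-220

D1: -588, -986, -1534, -2256, -3176
D2: -398, -548, -722, -920
D3: -150, -174, -198
D4: -24, -24
The fourth differences are constant at -24.
Work back: -150 + 24 = -126;  -398 + 126 = -272;  -588 + 272 = -316;  -536 + 316 = -220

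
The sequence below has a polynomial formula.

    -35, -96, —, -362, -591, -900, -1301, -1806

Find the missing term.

Using the last 5 terms:
Δ: -229  -309  -401  -505
Δ²: -80  -92  -104
Δ³: -12  -12
Constant third difference = -12.
Extend backward: -80 + 12 = -68;  -229 + 68 = -161;  -362 + 161 = -201

-201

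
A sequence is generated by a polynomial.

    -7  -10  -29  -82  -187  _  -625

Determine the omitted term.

Using the first 5 terms:
Δ: -3  -19  -53  -105
Δ²: -16  -34  -52
Δ³: -18  -18
Constant third difference = -18.
Extend forward: -52 − 18 = -70;  -105 − 70 = -175;  -187 − 175 = -362

-362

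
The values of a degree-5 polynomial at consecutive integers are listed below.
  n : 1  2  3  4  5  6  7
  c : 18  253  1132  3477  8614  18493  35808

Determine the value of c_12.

235, 879, 2345, 5137, 9879, 17315
644, 1466, 2792, 4742, 7436
822, 1326, 1950, 2694
504, 624, 744
120, 120
Fifth differences constant at 120.
744 + 120 = 864;  2694 + 864 = 3558;  7436 + 3558 = 10994;  17315 + 10994 = 28309;  35808 + 28309 = 64117
864 + 120 = 984;  3558 + 984 = 4542;  10994 + 4542 = 15536;  28309 + 15536 = 43845;  64117 + 43845 = 107962
984 + 120 = 1104;  4542 + 1104 = 5646;  15536 + 5646 = 21182;  43845 + 21182 = 65027;  107962 + 65027 = 172989
1104 + 120 = 1224;  5646 + 1224 = 6870;  21182 + 6870 = 28052;  65027 + 28052 = 93079;  172989 + 93079 = 266068
1224 + 120 = 1344;  6870 + 1344 = 8214;  28052 + 8214 = 36266;  93079 + 36266 = 129345;  266068 + 129345 = 395413

395413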